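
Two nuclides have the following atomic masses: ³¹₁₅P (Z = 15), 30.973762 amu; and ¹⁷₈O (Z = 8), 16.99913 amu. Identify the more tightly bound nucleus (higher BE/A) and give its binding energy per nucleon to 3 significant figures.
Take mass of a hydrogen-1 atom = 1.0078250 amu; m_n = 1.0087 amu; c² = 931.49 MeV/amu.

³¹₁₅P: Σm = 15(1.0078250) + 16(1.0087) = 31.2565750 amu; Δm = 0.2828130 amu; E_B = 263.44 MeV; E_B/A = 8.498 MeV
¹⁷₈O: Σm = 8(1.0078250) + 9(1.0087) = 17.1409000 amu; Δm = 0.1417700 amu; E_B = 132.06 MeV; E_B/A = 7.768 MeV
³¹₁₅P has the higher binding energy per nucleon, so it is the more tightly bound nucleus.

³¹₁₅P; 8.50 MeV/nucleon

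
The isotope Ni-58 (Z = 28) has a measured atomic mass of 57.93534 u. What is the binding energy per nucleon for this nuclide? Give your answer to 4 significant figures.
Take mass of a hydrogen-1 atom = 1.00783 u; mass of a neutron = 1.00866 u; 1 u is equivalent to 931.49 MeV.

8.732 MeV/nucleon

Σm = 28·m(¹H) + 30·m_n = 28.21924 + 30.25980 = 58.47904 u
The mass defect is 58.47904 − 57.93534 = 0.54370 u.
Binding energy = Δm·c² = 0.54370 × 931.49 MeV/u = 506.451 MeV
BE/A = 506.451 MeV / 58 = 8.732 MeV/nucleon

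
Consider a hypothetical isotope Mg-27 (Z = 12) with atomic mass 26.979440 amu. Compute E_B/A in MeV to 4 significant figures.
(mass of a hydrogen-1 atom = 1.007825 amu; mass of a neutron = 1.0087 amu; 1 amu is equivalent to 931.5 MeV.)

8.451 MeV/nucleon

Z = 12, so N = A − Z = 27 − 12 = 15.
Σm = 12·m(¹H) + 15·m_n = 12.093900 + 15.1305 = 27.224400 amu
Δm = 27.224400 − 26.979440 = 0.244960 amu
E_B = 0.244960 × 931.5 = 228.180 MeV
Per nucleon: 228.180 / 27 = 8.451 MeV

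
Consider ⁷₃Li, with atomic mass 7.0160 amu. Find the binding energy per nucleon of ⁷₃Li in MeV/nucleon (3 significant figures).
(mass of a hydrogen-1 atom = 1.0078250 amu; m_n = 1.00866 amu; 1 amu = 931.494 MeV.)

5.60 MeV/nucleon

Z = 3, so N = A − Z = 7 − 3 = 4.
Mass of separated nucleons = 3(1.0078250) + 4(1.00866) = 3.0234750 + 4.03464 = 7.0581150 amu
The mass defect is 7.0581150 − 7.0160 = 0.0421150 amu.
Binding energy = Δm·c² = 0.0421150 × 931.494 MeV/amu = 39.2299 MeV
Dividing by A = 7 gives 5.604 MeV per nucleon.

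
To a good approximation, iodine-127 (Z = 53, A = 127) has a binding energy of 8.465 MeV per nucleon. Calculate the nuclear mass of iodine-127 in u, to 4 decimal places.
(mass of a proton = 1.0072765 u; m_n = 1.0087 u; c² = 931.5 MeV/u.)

Total binding energy = 127 × 8.465 = 1075.055 MeV
Mass defect = 1075.055 MeV / (931.5 MeV/u) = 1.154112 u
Constituent mass = 53(1.0072765) + 74(1.0087) = 128.0294545 u
Nuclear mass = 128.0294545 − 1.154112 = 126.8753425 u ≈ 126.8753 u (to 4 decimal places)

126.8753 u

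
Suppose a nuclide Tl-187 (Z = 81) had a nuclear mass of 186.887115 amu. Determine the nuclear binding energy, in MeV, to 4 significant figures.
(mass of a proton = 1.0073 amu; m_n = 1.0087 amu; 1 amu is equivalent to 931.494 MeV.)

The nucleus contains 81 protons and 187 − 81 = 106 neutrons.
Σm = 81·m_p + 106·m_n = 81.5913 + 106.9222 = 188.5135 amu
Mass defect Δm = 188.5135 − 186.887115 = 1.626385 amu
Converting to energy: 1.626385 amu × 931.494 MeV/amu = 1514.97 MeV

1515 MeV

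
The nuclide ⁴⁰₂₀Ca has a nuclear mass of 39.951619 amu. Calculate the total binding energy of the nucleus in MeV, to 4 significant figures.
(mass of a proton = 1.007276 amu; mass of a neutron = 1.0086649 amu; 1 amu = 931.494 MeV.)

Total constituent mass: 20 × 1.007276 + 20 × 1.0086649 = 40.3188180 amu
Δm = 40.3188180 − 39.951619 = 0.3671990 amu
Binding energy = Δm·c² = 0.3671990 × 931.494 MeV/amu = 342.044 MeV

342.0 MeV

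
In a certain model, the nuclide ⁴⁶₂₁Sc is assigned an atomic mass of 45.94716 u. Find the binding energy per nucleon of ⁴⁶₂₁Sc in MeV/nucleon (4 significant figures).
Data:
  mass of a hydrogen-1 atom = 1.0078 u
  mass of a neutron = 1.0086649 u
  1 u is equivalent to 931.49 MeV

The nucleus contains 21 protons and 46 − 21 = 25 neutrons.
Total constituent mass: 21 × 1.0078 + 25 × 1.0086649 = 46.3804225 u
Mass defect Δm = 46.3804225 − 45.94716 = 0.4332625 u
E_B = 0.4332625 × 931.49 = 403.580 MeV
Dividing by A = 46 gives 8.773 MeV per nucleon.

8.773 MeV/nucleon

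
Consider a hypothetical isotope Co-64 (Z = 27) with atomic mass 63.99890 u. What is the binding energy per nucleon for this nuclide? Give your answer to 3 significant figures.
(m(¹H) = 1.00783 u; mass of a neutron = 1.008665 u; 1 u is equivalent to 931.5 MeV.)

Z = 27, so N = A − Z = 64 − 27 = 37.
Σm = 27·m(¹H) + 37·m_n = 27.21141 + 37.320605 = 64.532015 u
The mass defect is 64.532015 − 63.99890 = 0.533115 u.
Converting to energy: 0.533115 u × 931.5 MeV/u = 496.597 MeV
Dividing by A = 64 gives 7.759 MeV per nucleon.

7.76 MeV/nucleon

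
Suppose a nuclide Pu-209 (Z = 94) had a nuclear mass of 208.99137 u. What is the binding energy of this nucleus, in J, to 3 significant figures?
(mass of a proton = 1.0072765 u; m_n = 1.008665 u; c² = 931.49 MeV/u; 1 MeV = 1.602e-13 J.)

The nucleus contains 94 protons and 209 − 94 = 115 neutrons.
Mass of separated nucleons = 94(1.0072765) + 115(1.008665) = 94.6839910 + 115.996475 = 210.6804660 u
Mass defect Δm = 210.6804660 − 208.99137 = 1.6890960 u
Converting to energy: 1.6890960 u × 931.49 MeV/u = 1573.38 MeV
In joules: 1573.38 MeV × 1.602e-13 J/MeV = 2.5206e-10 J

2.52e-10 J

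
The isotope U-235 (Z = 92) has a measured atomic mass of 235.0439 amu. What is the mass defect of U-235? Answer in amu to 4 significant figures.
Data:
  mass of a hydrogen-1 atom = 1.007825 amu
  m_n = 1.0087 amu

Z = 92, so N = A − Z = 235 − 92 = 143.
Total constituent mass: 92 × 1.007825 + 143 × 1.0087 = 236.964000 amu
Mass defect Δm = 236.964000 − 235.0439 = 1.920100 amu

1.920 amu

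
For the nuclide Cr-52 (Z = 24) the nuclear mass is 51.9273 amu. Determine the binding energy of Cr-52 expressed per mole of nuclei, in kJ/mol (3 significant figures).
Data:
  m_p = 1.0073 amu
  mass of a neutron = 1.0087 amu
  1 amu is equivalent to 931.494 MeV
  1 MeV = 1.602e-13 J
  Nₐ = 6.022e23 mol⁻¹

4.42e+10 kJ/mol

With 24 protons and 28 neutrons (A = 52):
Σm = 24·m_p + 28·m_n = 24.1752 + 28.2436 = 52.4188 amu
Δm = 52.4188 − 51.9273 = 0.4915 amu
Converting to energy: 0.4915 amu × 931.494 MeV/amu = 457.829 MeV
Per nucleus in joules: 457.829 MeV × 1.602e-13 J/MeV = 7.3344e-11 J
Per mole: 7.3344e-11 J × 6.022e23 mol⁻¹ = 4.4168e+13 J/mol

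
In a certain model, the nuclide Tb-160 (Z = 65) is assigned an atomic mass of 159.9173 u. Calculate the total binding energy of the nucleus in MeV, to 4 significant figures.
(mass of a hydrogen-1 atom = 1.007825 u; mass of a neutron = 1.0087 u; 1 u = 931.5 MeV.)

1321 MeV

Total constituent mass: 65 × 1.007825 + 95 × 1.0087 = 161.335125 u
Δm = 161.335125 − 159.9173 = 1.417825 u
E_B = 1.417825 × 931.5 = 1320.70 MeV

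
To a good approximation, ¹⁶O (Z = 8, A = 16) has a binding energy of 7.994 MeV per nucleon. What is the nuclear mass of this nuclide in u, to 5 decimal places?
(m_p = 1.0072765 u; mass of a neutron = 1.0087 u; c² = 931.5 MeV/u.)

15.99050 u

Total binding energy = 16 × 7.994 = 127.904 MeV
Mass defect = 127.904 MeV / (931.5 MeV/u) = 0.1373097 u
Constituent mass = 8(1.0072765) + 8(1.0087) = 16.1278120 u
Nuclear mass = 16.1278120 − 0.1373097 = 15.9905023 u ≈ 15.99050 u (to 5 decimal places)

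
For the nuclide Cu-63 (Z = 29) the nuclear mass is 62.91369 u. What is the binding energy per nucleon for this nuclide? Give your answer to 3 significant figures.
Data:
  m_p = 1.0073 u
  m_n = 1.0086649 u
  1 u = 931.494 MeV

The nucleus contains 29 protons and 63 − 29 = 34 neutrons.
Total constituent mass: 29 × 1.0073 + 34 × 1.0086649 = 63.5063066 u
The mass defect is 63.5063066 − 62.91369 = 0.5926166 u.
E_B = 0.5926166 × 931.494 = 552.019 MeV
BE/A = 552.019 MeV / 63 = 8.762 MeV/nucleon

8.76 MeV/nucleon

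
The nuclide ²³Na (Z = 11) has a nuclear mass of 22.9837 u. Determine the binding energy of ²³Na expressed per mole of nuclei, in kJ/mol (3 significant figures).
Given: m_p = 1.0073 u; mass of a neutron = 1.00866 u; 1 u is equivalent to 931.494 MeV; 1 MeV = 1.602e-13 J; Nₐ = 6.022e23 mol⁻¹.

1.80e+10 kJ/mol

Σm = 11·m_p + 12·m_n = 11.0803 + 12.10392 = 23.18422 u
Mass defect Δm = 23.18422 − 22.9837 = 0.20052 u
E_B = 0.20052 × 931.494 = 186.783 MeV
Per nucleus in joules: 186.783 MeV × 1.602e-13 J/MeV = 2.9923e-11 J
Per mole: 2.9923e-11 J × 6.022e23 mol⁻¹ = 1.8020e+13 J/mol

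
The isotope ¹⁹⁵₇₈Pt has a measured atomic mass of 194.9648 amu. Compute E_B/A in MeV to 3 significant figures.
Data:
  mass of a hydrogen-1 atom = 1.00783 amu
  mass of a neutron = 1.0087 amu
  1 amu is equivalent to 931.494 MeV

Σm = 78·m(¹H) + 117·m_n = 78.61074 + 118.0179 = 196.62864 amu
Δm = 196.62864 − 194.9648 = 1.66384 amu
Binding energy = Δm·c² = 1.66384 × 931.494 MeV/amu = 1549.86 MeV
Dividing by A = 195 gives 7.948 MeV per nucleon.

7.95 MeV/nucleon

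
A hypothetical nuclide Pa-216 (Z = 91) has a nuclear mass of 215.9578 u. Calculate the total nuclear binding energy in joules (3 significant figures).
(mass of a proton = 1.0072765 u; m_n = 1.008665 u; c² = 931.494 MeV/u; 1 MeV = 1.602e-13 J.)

2.67e-10 J

With 91 protons and 125 neutrons (A = 216):
Σm = 91·m_p + 125·m_n = 91.6621615 + 126.083125 = 217.7452865 u
The mass defect is 217.7452865 − 215.9578 = 1.7874865 u.
Converting to energy: 1.7874865 u × 931.494 MeV/u = 1665.03 MeV
In joules: 1665.03 MeV × 1.602e-13 J/MeV = 2.6674e-10 J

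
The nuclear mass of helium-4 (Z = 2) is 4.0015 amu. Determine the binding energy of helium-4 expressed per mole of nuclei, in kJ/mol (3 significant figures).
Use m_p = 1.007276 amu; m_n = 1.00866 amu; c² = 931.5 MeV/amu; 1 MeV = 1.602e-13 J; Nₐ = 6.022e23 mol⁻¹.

2.73e+09 kJ/mol

Z = 2, so N = A − Z = 4 − 2 = 2.
Σm = 2·m_p + 2·m_n = 2.014552 + 2.01732 = 4.031872 amu
Δm = 4.031872 − 4.0015 = 0.030372 amu
E_B = 0.030372 × 931.5 = 28.2915 MeV
Per nucleus in joules: 28.2915 MeV × 1.602e-13 J/MeV = 4.5323e-12 J
Per mole: 4.5323e-12 J × 6.022e23 mol⁻¹ = 2.7294e+12 J/mol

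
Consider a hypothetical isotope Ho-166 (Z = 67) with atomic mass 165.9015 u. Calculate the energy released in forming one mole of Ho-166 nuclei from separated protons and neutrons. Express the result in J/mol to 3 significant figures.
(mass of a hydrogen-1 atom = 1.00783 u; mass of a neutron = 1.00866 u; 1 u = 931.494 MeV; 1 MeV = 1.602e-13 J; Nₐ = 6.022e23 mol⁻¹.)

The nucleus contains 67 protons and 166 − 67 = 99 neutrons.
Mass of separated nucleons = 67(1.00783) + 99(1.00866) = 67.52461 + 99.85734 = 167.38195 u
Mass defect Δm = 167.38195 − 165.9015 = 1.48045 u
E_B = 1.48045 × 931.494 = 1379.03 MeV
Per nucleus in joules: 1379.03 MeV × 1.602e-13 J/MeV = 2.2092e-10 J
Per mole: 2.2092e-10 J × 6.022e23 mol⁻¹ = 1.3304e+14 J/mol

1.33e+14 J/mol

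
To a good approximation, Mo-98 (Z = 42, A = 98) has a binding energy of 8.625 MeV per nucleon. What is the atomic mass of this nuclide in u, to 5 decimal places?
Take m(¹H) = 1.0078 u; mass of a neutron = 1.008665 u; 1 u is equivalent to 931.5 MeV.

Total binding energy = 98 × 8.625 = 845.250 MeV
Mass defect = 845.250 MeV / (931.5 MeV/u) = 0.9074074 u
Constituent mass = 42(1.0078) + 56(1.008665) = 98.812840 u
Atomic mass = 98.812840 − 0.9074074 = 97.9054326 u ≈ 97.90543 u (to 5 decimal places)

97.90543 u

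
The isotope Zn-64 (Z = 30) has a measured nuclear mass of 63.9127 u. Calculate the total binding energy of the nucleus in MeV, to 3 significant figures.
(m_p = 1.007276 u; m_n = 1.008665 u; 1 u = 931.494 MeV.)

Total constituent mass: 30 × 1.007276 + 34 × 1.008665 = 64.512890 u
The mass defect is 64.512890 − 63.9127 = 0.600190 u.
E_B = 0.600190 × 931.494 = 559.073 MeV

559 MeV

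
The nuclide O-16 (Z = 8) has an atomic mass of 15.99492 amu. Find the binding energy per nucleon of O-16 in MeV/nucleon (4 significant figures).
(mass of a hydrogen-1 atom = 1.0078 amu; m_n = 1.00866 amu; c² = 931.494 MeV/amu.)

7.962 MeV/nucleon

Z = 8, so N = A − Z = 16 − 8 = 8.
Total constituent mass: 8 × 1.0078 + 8 × 1.00866 = 16.13168 amu
The mass defect is 16.13168 − 15.99492 = 0.13676 amu.
E_B = 0.13676 × 931.494 = 127.391 MeV
BE/A = 127.391 MeV / 16 = 7.962 MeV/nucleon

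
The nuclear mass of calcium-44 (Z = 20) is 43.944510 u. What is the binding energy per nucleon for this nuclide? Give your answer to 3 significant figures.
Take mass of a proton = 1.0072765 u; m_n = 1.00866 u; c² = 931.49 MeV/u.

8.66 MeV/nucleon

The nucleus contains 20 protons and 44 − 20 = 24 neutrons.
Mass of separated nucleons = 20(1.0072765) + 24(1.00866) = 20.1455300 + 24.20784 = 44.3533700 u
The mass defect is 44.3533700 − 43.944510 = 0.4088600 u.
Converting to energy: 0.4088600 u × 931.49 MeV/u = 380.849 MeV
Per nucleon: 380.849 / 44 = 8.656 MeV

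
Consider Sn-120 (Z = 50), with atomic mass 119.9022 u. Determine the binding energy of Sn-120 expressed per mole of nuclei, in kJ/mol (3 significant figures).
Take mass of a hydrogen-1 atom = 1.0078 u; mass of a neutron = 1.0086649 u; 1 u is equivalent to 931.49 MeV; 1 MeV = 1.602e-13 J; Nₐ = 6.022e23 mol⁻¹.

The nucleus contains 50 protons and 120 − 50 = 70 neutrons.
Total constituent mass: 50 × 1.0078 + 70 × 1.0086649 = 120.9965430 u
Mass defect Δm = 120.9965430 − 119.9022 = 1.0943430 u
Binding energy = Δm·c² = 1.0943430 × 931.49 MeV/u = 1019.37 MeV
Per nucleus in joules: 1019.37 MeV × 1.602e-13 J/MeV = 1.6330e-10 J
Per mole: 1.6330e-10 J × 6.022e23 mol⁻¹ = 9.8339e+13 J/mol

9.83e+10 kJ/mol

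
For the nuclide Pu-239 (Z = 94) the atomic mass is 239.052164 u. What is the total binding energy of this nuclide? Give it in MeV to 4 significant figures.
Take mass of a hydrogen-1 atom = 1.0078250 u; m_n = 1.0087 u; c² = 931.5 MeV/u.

1812 MeV

The nucleus contains 94 protons and 239 − 94 = 145 neutrons.
Σm = 94·m(¹H) + 145·m_n = 94.7355500 + 146.2615 = 240.9970500 u
The mass defect is 240.9970500 − 239.052164 = 1.9448860 u.
Converting to energy: 1.9448860 u × 931.5 MeV/u = 1811.66 MeV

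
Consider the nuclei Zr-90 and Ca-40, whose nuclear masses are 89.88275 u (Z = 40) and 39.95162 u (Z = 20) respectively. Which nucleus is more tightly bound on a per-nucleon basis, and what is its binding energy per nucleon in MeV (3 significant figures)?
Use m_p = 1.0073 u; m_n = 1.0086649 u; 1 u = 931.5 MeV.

Zr-90; 8.72 MeV/nucleon

Zr-90: Σm = 40(1.0073) + 50(1.0086649) = 90.7252450 u; Δm = 0.8424950 u; E_B = 784.78 MeV; E_B/A = 8.720 MeV
Ca-40: Σm = 20(1.0073) + 20(1.0086649) = 40.3192980 u; Δm = 0.3676780 u; E_B = 342.49 MeV; E_B/A = 8.562 MeV
Zr-90 has the higher binding energy per nucleon, so it is the more tightly bound nucleus.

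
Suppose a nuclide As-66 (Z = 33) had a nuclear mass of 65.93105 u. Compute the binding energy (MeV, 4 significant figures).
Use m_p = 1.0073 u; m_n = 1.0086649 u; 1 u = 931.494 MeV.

555.0 MeV

Mass of separated nucleons = 33(1.0073) + 33(1.0086649) = 33.2409 + 33.2859417 = 66.5268417 u
Mass defect Δm = 66.5268417 − 65.93105 = 0.5957917 u
Binding energy = Δm·c² = 0.5957917 × 931.494 MeV/u = 554.976 MeV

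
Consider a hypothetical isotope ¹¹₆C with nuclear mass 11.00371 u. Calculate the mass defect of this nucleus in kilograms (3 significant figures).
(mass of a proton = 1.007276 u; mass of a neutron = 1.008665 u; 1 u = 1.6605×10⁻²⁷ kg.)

1.38e-28 kg

Mass of separated nucleons = 6(1.007276) + 5(1.008665) = 6.043656 + 5.043325 = 11.086981 u
The mass defect is 11.086981 − 11.00371 = 0.083271 u.
In SI units: 0.083271 u × 1.6605×10⁻²⁷ kg/u = 1.3827e-28 kg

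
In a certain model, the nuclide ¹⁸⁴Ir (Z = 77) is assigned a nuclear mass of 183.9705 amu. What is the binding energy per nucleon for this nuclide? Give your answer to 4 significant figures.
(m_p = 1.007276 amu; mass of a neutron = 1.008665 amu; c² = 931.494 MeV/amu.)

With 77 protons and 107 neutrons (A = 184):
Σm = 77·m_p + 107·m_n = 77.560252 + 107.927155 = 185.487407 amu
Mass defect Δm = 185.487407 − 183.9705 = 1.516907 amu
E_B = 1.516907 × 931.494 = 1412.99 MeV
Per nucleon: 1412.99 / 184 = 7.679 MeV

7.679 MeV/nucleon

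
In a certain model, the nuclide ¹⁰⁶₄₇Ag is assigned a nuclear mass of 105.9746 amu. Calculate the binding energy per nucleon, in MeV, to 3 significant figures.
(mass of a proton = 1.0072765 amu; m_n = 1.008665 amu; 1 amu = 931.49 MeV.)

7.72 MeV/nucleon

Σm = 47·m_p + 59·m_n = 47.3419955 + 59.511235 = 106.8532305 amu
The mass defect is 106.8532305 − 105.9746 = 0.8786305 amu.
E_B = 0.8786305 × 931.49 = 818.436 MeV
BE/A = 818.436 MeV / 106 = 7.721 MeV/nucleon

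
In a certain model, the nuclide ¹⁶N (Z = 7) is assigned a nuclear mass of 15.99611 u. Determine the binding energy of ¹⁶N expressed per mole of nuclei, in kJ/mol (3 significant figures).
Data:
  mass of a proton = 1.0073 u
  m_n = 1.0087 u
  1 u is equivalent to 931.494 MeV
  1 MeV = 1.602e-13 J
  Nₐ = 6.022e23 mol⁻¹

1.20e+10 kJ/mol

Z = 7, so N = A − Z = 16 − 7 = 9.
Total constituent mass: 7 × 1.0073 + 9 × 1.0087 = 16.1294 u
Δm = 16.1294 − 15.99611 = 0.13329 u
Converting to energy: 0.13329 u × 931.494 MeV/u = 124.159 MeV
Per nucleus in joules: 124.159 MeV × 1.602e-13 J/MeV = 1.9890e-11 J
Per mole: 1.9890e-11 J × 6.022e23 mol⁻¹ = 1.1978e+13 J/mol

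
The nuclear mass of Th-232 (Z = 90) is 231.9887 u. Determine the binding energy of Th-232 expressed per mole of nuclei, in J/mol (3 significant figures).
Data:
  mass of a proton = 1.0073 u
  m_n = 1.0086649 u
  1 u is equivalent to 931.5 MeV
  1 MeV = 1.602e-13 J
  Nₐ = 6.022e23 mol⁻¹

Total constituent mass: 90 × 1.0073 + 142 × 1.0086649 = 233.8874158 u
Δm = 233.8874158 − 231.9887 = 1.8987158 u
Converting to energy: 1.8987158 u × 931.5 MeV/u = 1768.65 MeV
Per nucleus in joules: 1768.65 MeV × 1.602e-13 J/MeV = 2.8334e-10 J
Per mole: 2.8334e-10 J × 6.022e23 mol⁻¹ = 1.7063e+14 J/mol

1.71e+14 J/mol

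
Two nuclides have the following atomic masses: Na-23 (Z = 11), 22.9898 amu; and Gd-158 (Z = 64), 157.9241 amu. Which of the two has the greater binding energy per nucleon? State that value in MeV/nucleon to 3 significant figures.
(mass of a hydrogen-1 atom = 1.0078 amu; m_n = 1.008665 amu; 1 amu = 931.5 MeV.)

Na-23: Σm = 11(1.0078) + 12(1.008665) = 23.189780 amu; Δm = 0.199980 amu; E_B = 186.28 MeV; E_B/A = 8.099 MeV
Gd-158: Σm = 64(1.0078) + 94(1.008665) = 159.313710 amu; Δm = 1.389610 amu; E_B = 1294.42 MeV; E_B/A = 8.193 MeV
Gd-158 has the higher binding energy per nucleon, so it is the more tightly bound nucleus.

Gd-158; 8.19 MeV/nucleon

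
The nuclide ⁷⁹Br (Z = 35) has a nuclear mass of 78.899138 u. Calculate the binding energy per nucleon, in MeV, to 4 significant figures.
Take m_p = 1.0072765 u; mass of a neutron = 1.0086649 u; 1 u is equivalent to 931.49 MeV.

With 35 protons and 44 neutrons (A = 79):
Mass of separated nucleons = 35(1.0072765) + 44(1.0086649) = 35.2546775 + 44.3812556 = 79.6359331 u
Δm = 79.6359331 − 78.899138 = 0.7367951 u
E_B = 0.7367951 × 931.49 = 686.317 MeV
BE/A = 686.317 MeV / 79 = 8.688 MeV/nucleon

8.688 MeV/nucleon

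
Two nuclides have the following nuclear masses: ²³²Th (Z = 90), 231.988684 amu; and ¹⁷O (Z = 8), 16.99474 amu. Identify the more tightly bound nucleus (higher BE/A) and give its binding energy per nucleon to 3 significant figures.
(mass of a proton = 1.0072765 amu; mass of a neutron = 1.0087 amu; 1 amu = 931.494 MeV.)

¹⁷O; 7.77 MeV/nucleon

²³²Th: Σm = 90(1.0072765) + 142(1.0087) = 233.8902850 amu; Δm = 1.9016010 amu; E_B = 1771.3 MeV; E_B/A = 7.635 MeV
¹⁷O: Σm = 8(1.0072765) + 9(1.0087) = 17.1365120 amu; Δm = 0.1417720 amu; E_B = 132.06 MeV; E_B/A = 7.768 MeV
¹⁷O has the higher binding energy per nucleon, so it is the more tightly bound nucleus.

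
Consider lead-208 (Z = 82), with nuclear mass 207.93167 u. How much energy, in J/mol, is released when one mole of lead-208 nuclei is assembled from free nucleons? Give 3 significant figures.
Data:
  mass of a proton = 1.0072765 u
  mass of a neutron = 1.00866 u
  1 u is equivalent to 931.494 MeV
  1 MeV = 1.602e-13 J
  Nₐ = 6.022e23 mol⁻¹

1.58e+14 J/mol

Z = 82, so N = A − Z = 208 − 82 = 126.
Σm = 82·m_p + 126·m_n = 82.5966730 + 127.09116 = 209.6878330 u
The mass defect is 209.6878330 − 207.93167 = 1.7561630 u.
E_B = 1.7561630 × 931.494 = 1635.86 MeV
Per nucleus in joules: 1635.86 MeV × 1.602e-13 J/MeV = 2.6206e-10 J
Per mole: 2.6206e-10 J × 6.022e23 mol⁻¹ = 1.5781e+14 J/mol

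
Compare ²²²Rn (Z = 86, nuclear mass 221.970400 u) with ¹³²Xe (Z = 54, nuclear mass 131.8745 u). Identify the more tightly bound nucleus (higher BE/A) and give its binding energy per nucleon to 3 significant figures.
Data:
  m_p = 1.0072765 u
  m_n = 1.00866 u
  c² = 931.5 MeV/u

²²²Rn: Σm = 86(1.0072765) + 136(1.00866) = 223.8035390 u; Δm = 1.8331390 u; E_B = 1707.6 MeV; E_B/A = 7.692 MeV
¹³²Xe: Σm = 54(1.0072765) + 78(1.00866) = 133.0684110 u; Δm = 1.1939110 u; E_B = 1112.1 MeV; E_B/A = 8.425 MeV
¹³²Xe has the higher binding energy per nucleon, so it is the more tightly bound nucleus.

¹³²Xe; 8.43 MeV/nucleon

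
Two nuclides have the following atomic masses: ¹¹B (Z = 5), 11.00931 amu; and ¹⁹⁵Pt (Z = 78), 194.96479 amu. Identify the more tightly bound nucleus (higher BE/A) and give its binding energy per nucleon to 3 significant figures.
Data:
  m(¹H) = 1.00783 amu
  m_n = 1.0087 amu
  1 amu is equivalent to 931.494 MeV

¹¹B: Σm = 5(1.00783) + 6(1.0087) = 11.09135 amu; Δm = 0.08204 amu; E_B = 76.420 MeV; E_B/A = 6.947 MeV
¹⁹⁵Pt: Σm = 78(1.00783) + 117(1.0087) = 196.62864 amu; Δm = 1.66385 amu; E_B = 1549.9 MeV; E_B/A = 7.948 MeV
¹⁹⁵Pt has the higher binding energy per nucleon, so it is the more tightly bound nucleus.

¹⁹⁵Pt; 7.95 MeV/nucleon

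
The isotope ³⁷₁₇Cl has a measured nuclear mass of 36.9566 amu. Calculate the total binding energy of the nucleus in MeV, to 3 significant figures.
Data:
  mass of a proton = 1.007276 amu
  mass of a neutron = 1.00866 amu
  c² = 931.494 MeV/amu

Z = 17, so N = A − Z = 37 − 17 = 20.
Total constituent mass: 17 × 1.007276 + 20 × 1.00866 = 37.296892 amu
The mass defect is 37.296892 − 36.9566 = 0.340292 amu.
Binding energy = Δm·c² = 0.340292 × 931.494 MeV/amu = 316.980 MeV

317 MeV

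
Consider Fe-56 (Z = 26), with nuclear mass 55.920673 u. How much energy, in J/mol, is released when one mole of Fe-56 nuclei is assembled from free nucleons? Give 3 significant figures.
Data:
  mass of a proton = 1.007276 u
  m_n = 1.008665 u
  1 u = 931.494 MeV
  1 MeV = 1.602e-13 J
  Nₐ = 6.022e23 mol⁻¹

Mass of separated nucleons = 26(1.007276) + 30(1.008665) = 26.189176 + 30.259950 = 56.449126 u
The mass defect is 56.449126 − 55.920673 = 0.528453 u.
Converting to energy: 0.528453 u × 931.494 MeV/u = 492.251 MeV
Per nucleus in joules: 492.251 MeV × 1.602e-13 J/MeV = 7.8859e-11 J
Per mole: 7.8859e-11 J × 6.022e23 mol⁻¹ = 4.7489e+13 J/mol

4.75e+13 J/mol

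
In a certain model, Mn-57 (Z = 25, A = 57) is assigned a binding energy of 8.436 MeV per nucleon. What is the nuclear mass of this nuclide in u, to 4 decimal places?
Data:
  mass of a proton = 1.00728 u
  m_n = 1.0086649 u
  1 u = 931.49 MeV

Total binding energy = 57 × 8.436 = 480.852 MeV
Mass defect = 480.852 MeV / (931.49 MeV/u) = 0.516218 u
Constituent mass = 25(1.00728) + 32(1.0086649) = 57.4592768 u
Nuclear mass = 57.4592768 − 0.516218 = 56.9430588 u ≈ 56.9431 u (to 4 decimal places)

56.9431 u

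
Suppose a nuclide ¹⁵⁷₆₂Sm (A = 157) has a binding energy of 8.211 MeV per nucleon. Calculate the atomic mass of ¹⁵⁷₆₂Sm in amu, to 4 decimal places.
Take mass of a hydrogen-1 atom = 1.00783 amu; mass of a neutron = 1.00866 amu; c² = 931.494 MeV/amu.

156.9242 amu

Total binding energy = 157 × 8.211 = 1289.127 MeV
Mass defect = 1289.127 MeV / (931.494 MeV/amu) = 1.383935 amu
Constituent mass = 62(1.00783) + 95(1.00866) = 158.30816 amu
Atomic mass = 158.30816 − 1.383935 = 156.924225 amu ≈ 156.9242 amu (to 4 decimal places)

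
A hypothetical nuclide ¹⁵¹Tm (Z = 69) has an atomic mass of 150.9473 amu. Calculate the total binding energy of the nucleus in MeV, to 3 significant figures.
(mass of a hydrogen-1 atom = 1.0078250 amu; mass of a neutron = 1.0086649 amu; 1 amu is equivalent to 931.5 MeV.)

1210 MeV

The nucleus contains 69 protons and 151 − 69 = 82 neutrons.
Σm = 69·m(¹H) + 82·m_n = 69.5399250 + 82.7105218 = 152.2504468 amu
The mass defect is 152.2504468 − 150.9473 = 1.3031468 amu.
E_B = 1.3031468 × 931.5 = 1213.88 MeV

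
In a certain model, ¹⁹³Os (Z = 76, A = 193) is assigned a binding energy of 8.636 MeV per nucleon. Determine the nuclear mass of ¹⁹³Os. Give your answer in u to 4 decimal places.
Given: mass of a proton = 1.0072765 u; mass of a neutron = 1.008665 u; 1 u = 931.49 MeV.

Total binding energy = 193 × 8.636 = 1666.748 MeV
Mass defect = 1666.748 MeV / (931.49 MeV/u) = 1.789335 u
Constituent mass = 76(1.0072765) + 117(1.008665) = 194.5668190 u
Nuclear mass = 194.5668190 − 1.789335 = 192.7774840 u ≈ 192.7775 u (to 4 decimal places)

192.7775 u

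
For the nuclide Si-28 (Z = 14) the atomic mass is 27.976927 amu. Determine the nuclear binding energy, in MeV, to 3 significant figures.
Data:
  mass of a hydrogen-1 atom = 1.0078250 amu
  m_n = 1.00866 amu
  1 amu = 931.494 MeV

Σm = 14·m(¹H) + 14·m_n = 14.1095500 + 14.12124 = 28.2307900 amu
Δm = 28.2307900 − 27.976927 = 0.2538630 amu
Converting to energy: 0.2538630 amu × 931.494 MeV/amu = 236.472 MeV

236 MeV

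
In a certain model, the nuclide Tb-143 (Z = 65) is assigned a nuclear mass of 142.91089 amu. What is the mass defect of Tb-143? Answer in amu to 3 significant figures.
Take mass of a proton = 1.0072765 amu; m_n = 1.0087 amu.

Mass of separated nucleons = 65(1.0072765) + 78(1.0087) = 65.4729725 + 78.6786 = 144.1515725 amu
Mass defect Δm = 144.1515725 − 142.91089 = 1.2406825 amu

1.24 amu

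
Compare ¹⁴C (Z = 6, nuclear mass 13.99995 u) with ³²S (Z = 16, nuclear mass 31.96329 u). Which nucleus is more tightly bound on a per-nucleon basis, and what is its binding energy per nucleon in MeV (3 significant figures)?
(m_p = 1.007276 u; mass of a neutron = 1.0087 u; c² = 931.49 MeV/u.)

³²S; 8.51 MeV/nucleon

¹⁴C: Σm = 6(1.007276) + 8(1.0087) = 14.113256 u; Δm = 0.113306 u; E_B = 105.54 MeV; E_B/A = 7.539 MeV
³²S: Σm = 16(1.007276) + 16(1.0087) = 32.255616 u; Δm = 0.292326 u; E_B = 272.30 MeV; E_B/A = 8.509 MeV
³²S has the higher binding energy per nucleon, so it is the more tightly bound nucleus.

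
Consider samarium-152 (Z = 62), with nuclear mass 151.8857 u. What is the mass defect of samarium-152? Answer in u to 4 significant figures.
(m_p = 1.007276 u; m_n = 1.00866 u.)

The nucleus contains 62 protons and 152 − 62 = 90 neutrons.
Σm = 62·m_p + 90·m_n = 62.451112 + 90.77940 = 153.230512 u
The mass defect is 153.230512 − 151.8857 = 1.344812 u.

1.345 u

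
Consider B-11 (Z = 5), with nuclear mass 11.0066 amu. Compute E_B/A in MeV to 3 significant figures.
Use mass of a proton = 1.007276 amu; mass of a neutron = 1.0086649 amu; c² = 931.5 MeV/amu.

Total constituent mass: 5 × 1.007276 + 6 × 1.0086649 = 11.0883694 amu
Δm = 11.0883694 − 11.0066 = 0.0817694 amu
Converting to energy: 0.0817694 amu × 931.5 MeV/amu = 76.1682 MeV
Dividing by A = 11 gives 6.924 MeV per nucleon.

6.92 MeV/nucleon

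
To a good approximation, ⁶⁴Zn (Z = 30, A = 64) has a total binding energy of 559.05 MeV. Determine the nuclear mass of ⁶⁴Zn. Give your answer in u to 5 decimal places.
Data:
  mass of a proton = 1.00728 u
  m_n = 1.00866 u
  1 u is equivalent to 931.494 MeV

63.91268 u

Mass defect = 559.05 MeV / (931.494 MeV/u) = 0.6001649 u
Constituent mass = 30(1.00728) + 34(1.00866) = 64.51284 u
Nuclear mass = 64.51284 − 0.6001649 = 63.9126751 u ≈ 63.91268 u (to 5 decimal places)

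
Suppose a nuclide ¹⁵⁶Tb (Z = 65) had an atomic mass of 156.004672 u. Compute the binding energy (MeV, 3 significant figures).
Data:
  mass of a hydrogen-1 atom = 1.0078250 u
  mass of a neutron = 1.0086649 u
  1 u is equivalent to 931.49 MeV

Σm = 65·m(¹H) + 91·m_n = 65.5086250 + 91.7885059 = 157.2971309 u
Δm = 157.2971309 − 156.004672 = 1.2924589 u
Binding energy = Δm·c² = 1.2924589 × 931.49 MeV/u = 1203.91 MeV

1200 MeV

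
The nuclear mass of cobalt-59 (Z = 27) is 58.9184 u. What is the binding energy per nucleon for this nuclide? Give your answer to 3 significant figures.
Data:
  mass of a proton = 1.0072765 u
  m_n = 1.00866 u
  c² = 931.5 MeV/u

Total constituent mass: 27 × 1.0072765 + 32 × 1.00866 = 59.4735855 u
Δm = 59.4735855 − 58.9184 = 0.5551855 u
E_B = 0.5551855 × 931.5 = 517.155 MeV
BE/A = 517.155 MeV / 59 = 8.765 MeV/nucleon

8.77 MeV/nucleon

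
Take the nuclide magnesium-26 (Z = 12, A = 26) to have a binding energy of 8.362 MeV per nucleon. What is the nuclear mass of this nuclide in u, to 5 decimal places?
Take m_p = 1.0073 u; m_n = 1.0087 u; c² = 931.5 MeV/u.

Total binding energy = 26 × 8.362 = 217.412 MeV
Mass defect = 217.412 MeV / (931.5 MeV/u) = 0.2333999 u
Constituent mass = 12(1.0073) + 14(1.0087) = 26.2094 u
Nuclear mass = 26.2094 − 0.2333999 = 25.9760001 u ≈ 25.97600 u (to 5 decimal places)

25.97600 u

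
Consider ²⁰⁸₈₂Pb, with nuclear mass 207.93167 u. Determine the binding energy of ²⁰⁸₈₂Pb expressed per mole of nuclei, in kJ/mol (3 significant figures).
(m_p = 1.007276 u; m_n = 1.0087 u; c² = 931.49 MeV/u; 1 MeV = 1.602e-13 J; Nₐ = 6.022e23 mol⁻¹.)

1.58e+11 kJ/mol

Total constituent mass: 82 × 1.007276 + 126 × 1.0087 = 209.692832 u
The mass defect is 209.692832 − 207.93167 = 1.761162 u.
Converting to energy: 1.761162 u × 931.49 MeV/u = 1640.50 MeV
Per nucleus in joules: 1640.50 MeV × 1.602e-13 J/MeV = 2.6281e-10 J
Per mole: 2.6281e-10 J × 6.022e23 mol⁻¹ = 1.5826e+14 J/mol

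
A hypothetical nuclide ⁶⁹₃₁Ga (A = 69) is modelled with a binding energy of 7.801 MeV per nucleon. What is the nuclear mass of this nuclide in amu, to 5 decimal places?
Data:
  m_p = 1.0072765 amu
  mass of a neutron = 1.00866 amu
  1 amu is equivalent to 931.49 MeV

Total binding energy = 69 × 7.801 = 538.269 MeV
Mass defect = 538.269 MeV / (931.49 MeV/amu) = 0.5778581 amu
Constituent mass = 31(1.0072765) + 38(1.00866) = 69.5546515 amu
Nuclear mass = 69.5546515 − 0.5778581 = 68.9767934 amu ≈ 68.97679 amu (to 5 decimal places)

68.97679 amu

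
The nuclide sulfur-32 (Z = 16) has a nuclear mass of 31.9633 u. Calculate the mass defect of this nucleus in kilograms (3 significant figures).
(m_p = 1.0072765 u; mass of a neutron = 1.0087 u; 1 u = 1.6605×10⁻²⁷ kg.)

4.85e-28 kg

The nucleus contains 16 protons and 32 − 16 = 16 neutrons.
Mass of separated nucleons = 16(1.0072765) + 16(1.0087) = 16.1164240 + 16.1392 = 32.2556240 u
Δm = 32.2556240 − 31.9633 = 0.2923240 u
In SI units: 0.2923240 u × 1.6605×10⁻²⁷ kg/u = 4.8540e-28 kg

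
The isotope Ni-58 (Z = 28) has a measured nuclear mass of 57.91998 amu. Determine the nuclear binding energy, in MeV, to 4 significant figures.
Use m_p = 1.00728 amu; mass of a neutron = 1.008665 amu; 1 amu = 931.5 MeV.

Mass of separated nucleons = 28(1.00728) + 30(1.008665) = 28.20384 + 30.259950 = 58.463790 amu
The mass defect is 58.463790 − 57.91998 = 0.543810 amu.
Converting to energy: 0.543810 amu × 931.5 MeV/amu = 506.559 MeV

506.6 MeV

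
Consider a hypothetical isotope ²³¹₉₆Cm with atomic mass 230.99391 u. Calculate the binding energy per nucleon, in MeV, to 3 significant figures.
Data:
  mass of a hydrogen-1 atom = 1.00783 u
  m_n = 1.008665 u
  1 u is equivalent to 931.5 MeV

With 96 protons and 135 neutrons (A = 231):
Σm = 96·m(¹H) + 135·m_n = 96.75168 + 136.169775 = 232.921455 u
The mass defect is 232.921455 − 230.99391 = 1.927545 u.
Binding energy = Δm·c² = 1.927545 × 931.5 MeV/u = 1795.51 MeV
Per nucleon: 1795.51 / 231 = 7.773 MeV

7.77 MeV/nucleon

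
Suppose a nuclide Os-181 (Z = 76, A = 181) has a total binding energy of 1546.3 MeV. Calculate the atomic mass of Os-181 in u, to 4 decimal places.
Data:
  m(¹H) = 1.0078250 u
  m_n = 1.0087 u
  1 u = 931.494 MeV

180.8482 u

Mass defect = 1546.3 MeV / (931.494 MeV/u) = 1.660021 u
Constituent mass = 76(1.0078250) + 105(1.0087) = 182.5082000 u
Atomic mass = 182.5082000 − 1.660021 = 180.8481790 u ≈ 180.8482 u (to 4 decimal places)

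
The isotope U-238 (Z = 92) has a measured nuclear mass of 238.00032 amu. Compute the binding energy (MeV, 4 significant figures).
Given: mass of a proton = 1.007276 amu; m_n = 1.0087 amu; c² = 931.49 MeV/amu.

1806 MeV

The nucleus contains 92 protons and 238 − 92 = 146 neutrons.
Σm = 92·m_p + 146·m_n = 92.669392 + 147.2702 = 239.939592 amu
Mass defect Δm = 239.939592 − 238.00032 = 1.939272 amu
Binding energy = Δm·c² = 1.939272 × 931.49 MeV/amu = 1806.41 MeV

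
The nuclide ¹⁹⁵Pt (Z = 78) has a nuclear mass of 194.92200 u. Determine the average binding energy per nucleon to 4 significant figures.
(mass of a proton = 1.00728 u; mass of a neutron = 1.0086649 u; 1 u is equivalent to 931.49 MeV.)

7.928 MeV/nucleon

The nucleus contains 78 protons and 195 − 78 = 117 neutrons.
Total constituent mass: 78 × 1.00728 + 117 × 1.0086649 = 196.5816333 u
The mass defect is 196.5816333 − 194.92200 = 1.6596333 u.
Binding energy = Δm·c² = 1.6596333 × 931.49 MeV/u = 1545.93 MeV
Dividing by A = 195 gives 7.928 MeV per nucleon.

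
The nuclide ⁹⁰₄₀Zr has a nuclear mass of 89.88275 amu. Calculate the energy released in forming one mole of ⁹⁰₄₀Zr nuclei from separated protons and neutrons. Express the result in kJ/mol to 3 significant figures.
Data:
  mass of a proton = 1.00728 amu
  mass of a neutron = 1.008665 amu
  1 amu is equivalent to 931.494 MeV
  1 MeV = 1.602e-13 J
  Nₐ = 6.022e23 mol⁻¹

7.56e+10 kJ/mol

With 40 protons and 50 neutrons (A = 90):
Total constituent mass: 40 × 1.00728 + 50 × 1.008665 = 90.724450 amu
The mass defect is 90.724450 − 89.88275 = 0.841700 amu.
E_B = 0.841700 × 931.494 = 784.038 MeV
Per nucleus in joules: 784.038 MeV × 1.602e-13 J/MeV = 1.2560e-10 J
Per mole: 1.2560e-10 J × 6.022e23 mol⁻¹ = 7.5636e+13 J/mol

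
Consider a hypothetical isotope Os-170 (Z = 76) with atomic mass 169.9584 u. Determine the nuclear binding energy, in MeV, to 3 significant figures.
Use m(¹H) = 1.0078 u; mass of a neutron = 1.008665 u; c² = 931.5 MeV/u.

Z = 76, so N = A − Z = 170 − 76 = 94.
Mass of separated nucleons = 76(1.0078) + 94(1.008665) = 76.5928 + 94.814510 = 171.407310 u
The mass defect is 171.407310 − 169.9584 = 1.448910 u.
E_B = 1.448910 × 931.5 = 1349.66 MeV

1350 MeV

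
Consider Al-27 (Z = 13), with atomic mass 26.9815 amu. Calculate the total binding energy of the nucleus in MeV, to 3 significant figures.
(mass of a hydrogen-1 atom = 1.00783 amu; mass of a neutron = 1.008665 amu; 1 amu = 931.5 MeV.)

Σm = 13·m(¹H) + 14·m_n = 13.10179 + 14.121310 = 27.223100 amu
Mass defect Δm = 27.223100 − 26.9815 = 0.241600 amu
Binding energy = Δm·c² = 0.241600 × 931.5 MeV/amu = 225.050 MeV

225 MeV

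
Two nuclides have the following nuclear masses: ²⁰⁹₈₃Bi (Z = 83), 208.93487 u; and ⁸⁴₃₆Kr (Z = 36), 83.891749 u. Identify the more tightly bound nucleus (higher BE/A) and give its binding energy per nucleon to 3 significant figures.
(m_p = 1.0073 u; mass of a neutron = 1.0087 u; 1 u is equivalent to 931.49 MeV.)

⁸⁴₃₆Kr; 8.75 MeV/nucleon

²⁰⁹₈₃Bi: Σm = 83(1.0073) + 126(1.0087) = 210.7021 u; Δm = 1.76723 u; E_B = 1646.16 MeV; E_B/A = 7.876 MeV
⁸⁴₃₆Kr: Σm = 36(1.0073) + 48(1.0087) = 84.6804 u; Δm = 0.788651 u; E_B = 734.62 MeV; E_B/A = 8.745 MeV
⁸⁴₃₆Kr has the higher binding energy per nucleon, so it is the more tightly bound nucleus.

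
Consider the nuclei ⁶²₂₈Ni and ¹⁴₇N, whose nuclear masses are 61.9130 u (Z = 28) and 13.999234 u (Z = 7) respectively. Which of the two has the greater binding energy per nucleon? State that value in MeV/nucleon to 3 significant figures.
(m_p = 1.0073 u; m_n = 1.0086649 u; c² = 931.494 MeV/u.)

⁶²₂₈Ni: Σm = 28(1.0073) + 34(1.0086649) = 62.4990066 u; Δm = 0.5860066 u; E_B = 545.86 MeV; E_B/A = 8.804 MeV
¹⁴₇N: Σm = 7(1.0073) + 7(1.0086649) = 14.1117543 u; Δm = 0.1125203 u; E_B = 104.812 MeV; E_B/A = 7.487 MeV
⁶²₂₈Ni has the higher binding energy per nucleon, so it is the more tightly bound nucleus.

⁶²₂₈Ni; 8.80 MeV/nucleon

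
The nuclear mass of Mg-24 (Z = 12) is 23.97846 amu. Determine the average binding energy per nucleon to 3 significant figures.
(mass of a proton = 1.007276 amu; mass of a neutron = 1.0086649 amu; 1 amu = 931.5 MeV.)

Z = 12, so N = A − Z = 24 − 12 = 12.
Mass of separated nucleons = 12(1.007276) + 12(1.0086649) = 12.087312 + 12.1039788 = 24.1912908 amu
Mass defect Δm = 24.1912908 − 23.97846 = 0.2128308 amu
Converting to energy: 0.2128308 amu × 931.5 MeV/amu = 198.2519 MeV
Per nucleon: 198.2519 / 24 = 8.260 MeV

8.26 MeV/nucleon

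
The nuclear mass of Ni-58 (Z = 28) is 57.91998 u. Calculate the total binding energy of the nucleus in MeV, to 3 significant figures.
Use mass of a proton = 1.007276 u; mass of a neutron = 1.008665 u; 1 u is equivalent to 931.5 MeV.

506 MeV

Σm = 28·m_p + 30·m_n = 28.203728 + 30.259950 = 58.463678 u
Δm = 58.463678 − 57.91998 = 0.543698 u
E_B = 0.543698 × 931.5 = 506.455 MeV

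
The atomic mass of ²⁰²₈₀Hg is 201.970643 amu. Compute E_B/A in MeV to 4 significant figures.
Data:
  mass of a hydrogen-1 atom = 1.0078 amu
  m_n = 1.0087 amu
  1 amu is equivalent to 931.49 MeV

7.907 MeV/nucleon

Z = 80, so N = A − Z = 202 − 80 = 122.
Σm = 80·m(¹H) + 122·m_n = 80.6240 + 123.0614 = 203.6854 amu
The mass defect is 203.6854 − 201.970643 = 1.714757 amu.
Converting to energy: 1.714757 amu × 931.49 MeV/amu = 1597.28 MeV
Dividing by A = 202 gives 7.907 MeV per nucleon.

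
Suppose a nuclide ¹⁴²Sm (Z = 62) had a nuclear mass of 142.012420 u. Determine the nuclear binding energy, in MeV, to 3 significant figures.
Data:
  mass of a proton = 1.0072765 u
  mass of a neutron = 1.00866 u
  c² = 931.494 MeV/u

With 62 protons and 80 neutrons (A = 142):
Total constituent mass: 62 × 1.0072765 + 80 × 1.00866 = 143.1439430 u
The mass defect is 143.1439430 − 142.012420 = 1.1315230 u.
Binding energy = Δm·c² = 1.1315230 × 931.494 MeV/u = 1054.01 MeV

1050 MeV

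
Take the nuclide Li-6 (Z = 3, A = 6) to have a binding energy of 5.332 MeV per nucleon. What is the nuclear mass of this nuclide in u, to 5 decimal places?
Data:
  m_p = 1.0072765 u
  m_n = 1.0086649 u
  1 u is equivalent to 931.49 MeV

6.01348 u

Total binding energy = 6 × 5.332 = 31.992 MeV
Mass defect = 31.992 MeV / (931.49 MeV/u) = 0.0343450 u
Constituent mass = 3(1.0072765) + 3(1.0086649) = 6.0478242 u
Nuclear mass = 6.0478242 − 0.0343450 = 6.0134792 u ≈ 6.01348 u (to 5 decimal places)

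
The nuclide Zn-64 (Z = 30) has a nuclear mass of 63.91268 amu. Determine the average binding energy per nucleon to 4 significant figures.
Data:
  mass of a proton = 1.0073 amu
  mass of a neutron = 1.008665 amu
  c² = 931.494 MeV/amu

8.746 MeV/nucleon

Z = 30, so N = A − Z = 64 − 30 = 34.
Σm = 30·m_p + 34·m_n = 30.2190 + 34.294610 = 64.513610 amu
Mass defect Δm = 64.513610 − 63.91268 = 0.600930 amu
E_B = 0.600930 × 931.494 = 559.763 MeV
Per nucleon: 559.763 / 64 = 8.746 MeV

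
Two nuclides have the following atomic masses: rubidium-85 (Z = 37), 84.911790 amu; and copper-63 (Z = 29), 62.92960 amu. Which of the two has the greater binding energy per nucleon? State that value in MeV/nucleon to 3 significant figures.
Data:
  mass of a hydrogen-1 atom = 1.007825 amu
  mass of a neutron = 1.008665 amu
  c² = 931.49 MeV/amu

copper-63; 8.75 MeV/nucleon

rubidium-85: Σm = 37(1.007825) + 48(1.008665) = 85.705445 amu; Δm = 0.793655 amu; E_B = 739.28 MeV; E_B/A = 8.697 MeV
copper-63: Σm = 29(1.007825) + 34(1.008665) = 63.521535 amu; Δm = 0.591935 amu; E_B = 551.38 MeV; E_B/A = 8.752 MeV
copper-63 has the higher binding energy per nucleon, so it is the more tightly bound nucleus.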